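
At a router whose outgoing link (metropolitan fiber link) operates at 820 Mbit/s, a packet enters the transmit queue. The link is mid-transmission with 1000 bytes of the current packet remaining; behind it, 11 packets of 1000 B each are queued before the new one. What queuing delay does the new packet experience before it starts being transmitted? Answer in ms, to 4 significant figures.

Each queued packet: L/R = 8000/820000000 = 0.0097561 ms.
11 queued → 0.107317 ms.
Plus remaining 8000 bits of current packet: 0.0097561 ms.
Queuing delay = 0.1171 ms.

0.1171 ms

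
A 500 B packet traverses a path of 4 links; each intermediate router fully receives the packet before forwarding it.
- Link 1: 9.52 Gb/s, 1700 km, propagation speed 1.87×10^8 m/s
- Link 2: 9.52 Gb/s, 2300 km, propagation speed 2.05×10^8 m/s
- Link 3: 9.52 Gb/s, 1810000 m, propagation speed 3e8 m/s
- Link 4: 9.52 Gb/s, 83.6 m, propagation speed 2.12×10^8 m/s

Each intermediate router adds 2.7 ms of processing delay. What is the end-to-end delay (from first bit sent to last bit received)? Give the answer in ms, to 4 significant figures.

34.45 ms

L = 500 × 8 = 4000 bits.
Transmission delay per hop = L/R = 4000/9520000000 = 0.000420168 ms; 4 hops → 0.00168067 ms.
Propagation delays (d/s per hop): 9.09091, 11.2195, 6.03333, 0.00039434 ms; sum = 26.3441 ms.
Processing at 3 router(s): 3 × 2.7 ms = 8.1 ms.
End-to-end = 34.45 ms.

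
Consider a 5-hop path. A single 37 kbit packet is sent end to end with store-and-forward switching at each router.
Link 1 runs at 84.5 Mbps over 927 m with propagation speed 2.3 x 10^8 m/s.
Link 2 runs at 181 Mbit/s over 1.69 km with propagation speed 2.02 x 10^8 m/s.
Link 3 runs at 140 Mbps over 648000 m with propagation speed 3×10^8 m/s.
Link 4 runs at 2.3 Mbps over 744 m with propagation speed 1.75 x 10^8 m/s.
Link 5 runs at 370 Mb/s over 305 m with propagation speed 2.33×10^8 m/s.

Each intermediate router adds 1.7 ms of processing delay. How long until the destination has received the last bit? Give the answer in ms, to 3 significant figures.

26.1 ms

L = 37000 bits.
Transmission delays (L/R per hop): 0.43787, 0.20442, 0.264286, 16.087, 0.1 ms; sum = 17.0935 ms.
Propagation delays (d/s per hop): 0.00403043, 0.00836634, 2.16, 0.00425143, 0.00130901 ms; sum = 2.17796 ms.
Processing at 4 router(s): 4 × 1.7 ms = 6.8 ms.
End-to-end = 26.1 ms.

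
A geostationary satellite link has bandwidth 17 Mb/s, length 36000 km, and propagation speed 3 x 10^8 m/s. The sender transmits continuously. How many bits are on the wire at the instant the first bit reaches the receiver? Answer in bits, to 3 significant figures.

2040000 bits

Propagation delay = 36000000 / 300000000 = 0.12 s.
BDP = R × t_prop = 17000000 × 0.12 = 2040000 bits.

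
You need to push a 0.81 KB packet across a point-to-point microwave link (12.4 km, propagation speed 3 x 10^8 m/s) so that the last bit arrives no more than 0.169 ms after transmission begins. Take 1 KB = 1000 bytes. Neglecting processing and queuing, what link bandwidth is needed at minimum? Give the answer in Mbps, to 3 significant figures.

L = 6480 bits.
Propagation delay = 12400 / 300000000 = 0.0413333 ms.
Transmission budget = 0.169 − 0.0413333 = 0.127667 ms.
R ≥ L / t_tx = 6480 bits / 0.000127667 s = 50.8 Mbps.

50.8 Mbps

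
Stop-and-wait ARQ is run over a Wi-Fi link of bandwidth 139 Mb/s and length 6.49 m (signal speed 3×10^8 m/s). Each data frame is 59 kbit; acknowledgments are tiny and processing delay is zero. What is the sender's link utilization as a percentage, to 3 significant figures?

100 %

t_tx = L/R = 59000/139000000 = 0.00042446 s.
t_prop = 6.49/300000000 = 2.16333e-08 s; RTT = 4.32667e-08 s.
Cycle = t_tx + RTT = 0.000424504 s.
Utilization = t_tx / cycle = 0.00042446/0.000424504 = 100 %.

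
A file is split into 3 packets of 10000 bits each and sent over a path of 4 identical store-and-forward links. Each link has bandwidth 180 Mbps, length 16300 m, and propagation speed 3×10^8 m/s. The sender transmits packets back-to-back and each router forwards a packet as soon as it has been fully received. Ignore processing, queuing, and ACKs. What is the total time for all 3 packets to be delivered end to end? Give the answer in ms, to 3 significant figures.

Per-hop transmission t_tx = L/R = 10000/180000000 = 0.0555556 ms.
Per-hop propagation t_prop = 16300/300000000 = 0.0543333 ms.
Pipeline fill: first packet needs 4·t_tx to clear all hops; remaining 2 packets each add one t_tx.
Total = (4+3-1)·t_tx + 4·t_prop = 6·0.0555556 + 4·0.0543333 = 0.551 ms.

0.551 ms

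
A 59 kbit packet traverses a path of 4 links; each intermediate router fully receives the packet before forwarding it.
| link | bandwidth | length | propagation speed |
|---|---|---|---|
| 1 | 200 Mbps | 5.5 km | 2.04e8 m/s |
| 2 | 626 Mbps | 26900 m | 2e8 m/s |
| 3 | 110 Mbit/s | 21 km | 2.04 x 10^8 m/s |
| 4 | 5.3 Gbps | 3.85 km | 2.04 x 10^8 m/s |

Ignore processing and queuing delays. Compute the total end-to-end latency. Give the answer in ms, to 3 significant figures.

L = 59000 bits.
Transmission delays (L/R per hop): 0.295, 0.0942492, 0.536364, 0.0111321 ms; sum = 0.936745 ms.
Propagation delays (d/s per hop): 0.0269608, 0.1345, 0.102941, 0.0188725 ms; sum = 0.283275 ms.
End-to-end = 1.22 ms.

1.22 ms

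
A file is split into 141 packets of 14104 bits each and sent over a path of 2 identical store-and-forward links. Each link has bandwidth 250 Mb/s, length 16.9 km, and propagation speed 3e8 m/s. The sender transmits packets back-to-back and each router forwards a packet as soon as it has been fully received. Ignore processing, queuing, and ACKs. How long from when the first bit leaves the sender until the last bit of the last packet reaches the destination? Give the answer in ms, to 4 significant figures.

8.124 ms

Per-hop transmission t_tx = L/R = 14104/250000000 = 0.056416 ms.
Per-hop propagation t_prop = 16900/300000000 = 0.0563333 ms.
Pipeline fill: first packet needs 2·t_tx to clear all hops; remaining 140 packets each add one t_tx.
Total = (2+141-1)·t_tx + 2·t_prop = 142·0.056416 + 2·0.0563333 = 8.124 ms.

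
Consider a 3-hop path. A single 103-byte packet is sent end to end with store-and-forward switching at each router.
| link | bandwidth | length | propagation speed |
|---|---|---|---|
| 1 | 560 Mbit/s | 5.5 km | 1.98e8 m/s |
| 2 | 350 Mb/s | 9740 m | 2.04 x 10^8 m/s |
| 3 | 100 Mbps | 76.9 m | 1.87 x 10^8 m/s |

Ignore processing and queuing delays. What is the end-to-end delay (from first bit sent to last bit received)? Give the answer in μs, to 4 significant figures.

L = 103 × 8 = 824 bits.
Transmission delays (L/R per hop): 1.47143, 2.35429, 8.24 μs; sum = 12.0657 μs.
Propagation delays (d/s per hop): 27.7778, 47.7451, 0.41123 μs; sum = 75.9341 μs.
End-to-end = 88.00 μs.

88.00 μs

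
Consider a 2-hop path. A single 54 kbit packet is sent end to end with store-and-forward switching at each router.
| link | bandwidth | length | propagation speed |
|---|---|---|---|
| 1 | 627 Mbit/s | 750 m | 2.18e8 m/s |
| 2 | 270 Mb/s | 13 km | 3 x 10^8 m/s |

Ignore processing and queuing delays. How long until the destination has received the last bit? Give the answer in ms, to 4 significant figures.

L = 54000 bits.
Transmission delays (L/R per hop): 0.0861244, 0.2 ms; sum = 0.286124 ms.
Propagation delays (d/s per hop): 0.00344037, 0.0433333 ms; sum = 0.0467737 ms.
End-to-end = 0.3329 ms.

0.3329 ms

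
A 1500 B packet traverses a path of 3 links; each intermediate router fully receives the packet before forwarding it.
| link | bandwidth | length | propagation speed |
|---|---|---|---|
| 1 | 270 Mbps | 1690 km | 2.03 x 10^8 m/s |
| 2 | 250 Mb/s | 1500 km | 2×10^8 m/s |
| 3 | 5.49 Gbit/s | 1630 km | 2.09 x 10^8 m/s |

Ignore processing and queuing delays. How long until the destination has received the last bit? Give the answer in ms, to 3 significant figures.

23.7 ms

L = 1500 × 8 = 12000 bits.
Transmission delays (L/R per hop): 0.0444444, 0.048, 0.00218579 ms; sum = 0.0946302 ms.
Propagation delays (d/s per hop): 8.32512, 7.5, 7.79904 ms; sum = 23.6242 ms.
End-to-end = 23.7 ms.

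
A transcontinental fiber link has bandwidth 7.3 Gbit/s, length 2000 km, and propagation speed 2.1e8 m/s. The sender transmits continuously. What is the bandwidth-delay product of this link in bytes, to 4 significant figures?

Propagation delay = 2000000 / 210000000 = 0.00952381 s.
BDP = R × t_prop = 7300000000 × 0.00952381 = 69523800 bits.
In bytes: 69523800/8 = 8690000 bytes.

8690000 bytes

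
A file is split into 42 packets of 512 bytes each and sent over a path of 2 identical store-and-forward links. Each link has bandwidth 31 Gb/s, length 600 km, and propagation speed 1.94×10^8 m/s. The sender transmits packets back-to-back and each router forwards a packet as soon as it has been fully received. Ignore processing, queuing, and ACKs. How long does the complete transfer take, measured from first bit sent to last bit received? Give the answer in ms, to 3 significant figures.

Per-hop transmission t_tx = L/R = 4096/31000000000 = 0.000132129 ms.
Per-hop propagation t_prop = 600000/194000000 = 3.09278 ms.
Pipeline fill: first packet needs 2·t_tx to clear all hops; remaining 41 packets each add one t_tx.
Total = (2+42-1)·t_tx + 2·t_prop = 43·0.000132129 + 2·3.09278 = 6.19 ms.

6.19 ms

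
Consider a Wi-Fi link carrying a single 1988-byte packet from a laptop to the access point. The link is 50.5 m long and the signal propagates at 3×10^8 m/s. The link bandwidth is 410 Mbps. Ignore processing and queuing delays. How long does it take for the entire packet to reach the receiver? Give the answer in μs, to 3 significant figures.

L = 1988 × 8 = 15904 bits.
Transmission delay = L/R = 15904 / 410000000 = 38.7902 μs.
Propagation delay = d/s = 50.5 m / 300000000 m/s = 0.168333 μs.
Total = 39.0 μs.

39.0 μs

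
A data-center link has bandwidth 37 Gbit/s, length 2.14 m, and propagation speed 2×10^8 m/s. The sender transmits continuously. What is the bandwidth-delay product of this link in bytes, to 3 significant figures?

49.5 bytes

Propagation delay = 2.14 / 200000000 = 1.07e-08 s.
BDP = R × t_prop = 37000000000 × 1.07e-08 = 395.9 bits.
In bytes: 395.9/8 = 49.5 bytes.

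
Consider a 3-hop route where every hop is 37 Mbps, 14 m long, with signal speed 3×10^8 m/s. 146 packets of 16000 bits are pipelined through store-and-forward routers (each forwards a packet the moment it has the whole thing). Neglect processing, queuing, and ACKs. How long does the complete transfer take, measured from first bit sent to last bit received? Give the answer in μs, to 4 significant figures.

64000 μs

Per-hop transmission t_tx = L/R = 16000/37000000 = 432.432 μs.
Per-hop propagation t_prop = 14/300000000 = 0.0466667 μs.
Pipeline fill: first packet needs 3·t_tx to clear all hops; remaining 145 packets each add one t_tx.
Total = (3+146-1)·t_tx + 3·t_prop = 148·432.432 + 3·0.0466667 = 64000 μs.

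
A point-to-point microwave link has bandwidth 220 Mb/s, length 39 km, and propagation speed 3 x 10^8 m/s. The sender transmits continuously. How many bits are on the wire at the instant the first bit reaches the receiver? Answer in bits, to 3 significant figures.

28600 bits

Propagation delay = 39000 / 300000000 = 0.00013 s.
BDP = R × t_prop = 220000000 × 0.00013 = 28600 bits.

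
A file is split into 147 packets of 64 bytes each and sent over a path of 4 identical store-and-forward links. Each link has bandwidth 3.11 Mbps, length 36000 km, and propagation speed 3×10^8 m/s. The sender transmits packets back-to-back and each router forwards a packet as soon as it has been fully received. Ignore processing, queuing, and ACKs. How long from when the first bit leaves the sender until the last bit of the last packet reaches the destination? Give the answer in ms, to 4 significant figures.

504.7 ms

Per-hop transmission t_tx = L/R = 512/3110000 = 0.16463 ms.
Per-hop propagation t_prop = 36000000/300000000 = 120 ms.
Pipeline fill: first packet needs 4·t_tx to clear all hops; remaining 146 packets each add one t_tx.
Total = (4+147-1)·t_tx + 4·t_prop = 150·0.16463 + 4·120 = 504.7 ms.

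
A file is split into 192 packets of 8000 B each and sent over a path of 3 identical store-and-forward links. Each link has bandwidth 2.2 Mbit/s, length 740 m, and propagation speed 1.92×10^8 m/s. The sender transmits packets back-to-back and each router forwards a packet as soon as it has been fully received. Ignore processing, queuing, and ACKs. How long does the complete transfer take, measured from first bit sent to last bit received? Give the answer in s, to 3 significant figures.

5.64 s

Per-hop transmission t_tx = L/R = 64000/2200000 = 0.0290909 s.
Per-hop propagation t_prop = 740/192000000 = 3.85417e-06 s.
Pipeline fill: first packet needs 3·t_tx to clear all hops; remaining 191 packets each add one t_tx.
Total = (3+192-1)·t_tx + 3·t_prop = 194·0.0290909 + 3·3.85417e-06 = 5.64 s.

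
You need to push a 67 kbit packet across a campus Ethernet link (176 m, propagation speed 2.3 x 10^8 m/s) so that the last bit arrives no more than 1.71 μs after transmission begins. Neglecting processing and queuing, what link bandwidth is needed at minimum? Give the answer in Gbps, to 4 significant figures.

Propagation delay = 176 / 2.3e+08 = 0.765217 μs.
Transmission budget = 1.71 − 0.765217 = 0.944783 μs.
R ≥ L / t_tx = 67000 bits / 9.44783e-07 s = 70.92 Gbps.

70.92 Gbps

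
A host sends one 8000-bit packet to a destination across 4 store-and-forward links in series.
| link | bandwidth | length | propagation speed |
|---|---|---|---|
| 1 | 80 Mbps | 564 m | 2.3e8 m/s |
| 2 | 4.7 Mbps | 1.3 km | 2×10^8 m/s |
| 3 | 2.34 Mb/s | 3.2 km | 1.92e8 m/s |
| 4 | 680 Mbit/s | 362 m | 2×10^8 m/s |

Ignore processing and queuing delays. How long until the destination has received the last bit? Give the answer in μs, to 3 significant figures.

Transmission delays (L/R per hop): 100, 1702.13, 3418.8, 11.7647 μs; sum = 5232.7 μs.
Propagation delays (d/s per hop): 2.45217, 6.5, 16.6667, 1.81 μs; sum = 27.4288 μs.
End-to-end = 5260 μs.

5260 μs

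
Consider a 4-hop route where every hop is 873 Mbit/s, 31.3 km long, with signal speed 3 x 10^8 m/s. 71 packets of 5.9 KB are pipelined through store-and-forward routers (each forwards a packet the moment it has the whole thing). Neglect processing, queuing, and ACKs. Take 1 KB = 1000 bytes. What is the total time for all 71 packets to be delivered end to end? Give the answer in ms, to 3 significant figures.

Per-hop transmission t_tx = L/R = 47200/873000000 = 0.0540664 ms.
Per-hop propagation t_prop = 31300/300000000 = 0.104333 ms.
Pipeline fill: first packet needs 4·t_tx to clear all hops; remaining 70 packets each add one t_tx.
Total = (4+71-1)·t_tx + 4·t_prop = 74·0.0540664 + 4·0.104333 = 4.42 ms.

4.42 ms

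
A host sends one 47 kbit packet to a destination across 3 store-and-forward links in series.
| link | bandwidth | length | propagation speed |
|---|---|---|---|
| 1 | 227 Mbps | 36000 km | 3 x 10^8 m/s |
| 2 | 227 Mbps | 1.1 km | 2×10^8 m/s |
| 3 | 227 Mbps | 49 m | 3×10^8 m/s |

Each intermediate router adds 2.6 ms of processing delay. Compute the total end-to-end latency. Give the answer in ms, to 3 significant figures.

L = 47000 bits.
Transmission delay per hop = L/R = 47000/227000000 = 0.207048 ms; 3 hops → 0.621145 ms.
Propagation delays (d/s per hop): 120, 0.0055, 0.000163333 ms; sum = 120.006 ms.
Processing at 2 router(s): 2 × 2.6 ms = 5.2 ms.
End-to-end = 126 ms.

126 ms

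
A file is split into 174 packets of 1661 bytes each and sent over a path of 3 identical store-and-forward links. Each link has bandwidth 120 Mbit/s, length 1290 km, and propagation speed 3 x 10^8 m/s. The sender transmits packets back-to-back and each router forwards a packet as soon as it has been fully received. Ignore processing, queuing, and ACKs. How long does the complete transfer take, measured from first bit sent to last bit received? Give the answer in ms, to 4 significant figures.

Per-hop transmission t_tx = L/R = 13288/120000000 = 0.110733 ms.
Per-hop propagation t_prop = 1290000/300000000 = 4.3 ms.
Pipeline fill: first packet needs 3·t_tx to clear all hops; remaining 173 packets each add one t_tx.
Total = (3+174-1)·t_tx + 3·t_prop = 176·0.110733 + 3·4.3 = 32.39 ms.

32.39 ms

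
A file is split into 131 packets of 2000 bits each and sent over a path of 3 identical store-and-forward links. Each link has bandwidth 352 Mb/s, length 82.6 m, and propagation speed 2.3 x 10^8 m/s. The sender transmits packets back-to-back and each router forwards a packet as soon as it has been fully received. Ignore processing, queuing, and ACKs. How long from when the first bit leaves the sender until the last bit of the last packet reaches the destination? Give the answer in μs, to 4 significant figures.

756.8 μs

Per-hop transmission t_tx = L/R = 2000/352000000 = 5.68182 μs.
Per-hop propagation t_prop = 82.6/2.3e+08 = 0.35913 μs.
Pipeline fill: first packet needs 3·t_tx to clear all hops; remaining 130 packets each add one t_tx.
Total = (3+131-1)·t_tx + 3·t_prop = 133·5.68182 + 3·0.35913 = 756.8 μs.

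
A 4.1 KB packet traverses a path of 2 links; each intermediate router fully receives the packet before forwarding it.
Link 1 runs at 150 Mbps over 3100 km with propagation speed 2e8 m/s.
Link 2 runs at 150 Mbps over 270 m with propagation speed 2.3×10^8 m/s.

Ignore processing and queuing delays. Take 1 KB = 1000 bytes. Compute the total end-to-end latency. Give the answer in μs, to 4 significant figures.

L = 32800 bits.
Transmission delay per hop = L/R = 32800/150000000 = 218.667 μs; 2 hops → 437.333 μs.
Propagation delays (d/s per hop): 15500, 1.17391 μs; sum = 15501.2 μs.
End-to-end = 15940 μs.

15940 μs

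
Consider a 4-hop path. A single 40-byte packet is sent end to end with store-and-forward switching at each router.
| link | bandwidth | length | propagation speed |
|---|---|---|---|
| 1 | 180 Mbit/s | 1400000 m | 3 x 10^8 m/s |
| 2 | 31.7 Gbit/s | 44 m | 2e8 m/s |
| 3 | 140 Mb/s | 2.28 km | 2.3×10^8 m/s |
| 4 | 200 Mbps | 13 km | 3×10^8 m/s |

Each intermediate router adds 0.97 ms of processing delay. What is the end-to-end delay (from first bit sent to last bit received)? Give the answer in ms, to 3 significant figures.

L = 40 × 8 = 320 bits.
Transmission delays (L/R per hop): 0.00177778, 1.00946e-05, 0.00228571, 0.0016 ms; sum = 0.00567359 ms.
Propagation delays (d/s per hop): 4.66667, 0.00022, 0.00991304, 0.0433333 ms; sum = 4.72013 ms.
Processing at 3 router(s): 3 × 0.97 ms = 2.91 ms.
End-to-end = 7.64 ms.

7.64 ms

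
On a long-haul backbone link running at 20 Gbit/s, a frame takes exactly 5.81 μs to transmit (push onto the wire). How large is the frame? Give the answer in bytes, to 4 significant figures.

14530 bytes

L = R × t_tx = 20000000000 b/s × 5.81e-06 s = 116200 bits.
In bytes: 116200 / 8 = 14530 bytes.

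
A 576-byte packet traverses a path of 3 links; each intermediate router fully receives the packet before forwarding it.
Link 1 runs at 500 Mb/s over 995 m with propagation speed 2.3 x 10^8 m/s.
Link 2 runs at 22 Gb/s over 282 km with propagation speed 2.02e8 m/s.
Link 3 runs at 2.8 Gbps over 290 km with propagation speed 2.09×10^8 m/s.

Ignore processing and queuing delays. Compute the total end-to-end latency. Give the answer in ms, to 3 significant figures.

L = 576 × 8 = 4608 bits.
Transmission delays (L/R per hop): 0.009216, 0.000209455, 0.00164571 ms; sum = 0.0110712 ms.
Propagation delays (d/s per hop): 0.00432609, 1.39604, 1.38756 ms; sum = 2.78793 ms.
End-to-end = 2.80 ms.

2.80 ms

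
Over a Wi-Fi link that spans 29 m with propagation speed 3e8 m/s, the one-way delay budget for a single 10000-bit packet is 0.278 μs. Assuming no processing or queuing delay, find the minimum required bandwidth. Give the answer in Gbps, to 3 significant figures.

55.1 Gbps

Propagation delay = 29 / 300000000 = 0.0966667 μs.
Transmission budget = 0.278 − 0.0966667 = 0.181333 μs.
R ≥ L / t_tx = 10000 bits / 1.81333e-07 s = 55.1 Gbps.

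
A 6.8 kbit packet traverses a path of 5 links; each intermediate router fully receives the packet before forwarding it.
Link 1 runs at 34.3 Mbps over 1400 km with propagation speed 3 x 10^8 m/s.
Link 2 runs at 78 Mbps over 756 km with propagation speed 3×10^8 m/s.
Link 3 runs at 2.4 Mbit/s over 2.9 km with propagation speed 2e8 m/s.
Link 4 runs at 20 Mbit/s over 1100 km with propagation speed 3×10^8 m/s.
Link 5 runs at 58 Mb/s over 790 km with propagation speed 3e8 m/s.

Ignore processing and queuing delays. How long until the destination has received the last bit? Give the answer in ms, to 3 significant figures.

L = 6800 bits.
Transmission delays (L/R per hop): 0.198251, 0.0871795, 2.83333, 0.34, 0.117241 ms; sum = 3.576 ms.
Propagation delays (d/s per hop): 4.66667, 2.52, 0.0145, 3.66667, 2.63333 ms; sum = 13.5012 ms.
End-to-end = 17.1 ms.

17.1 ms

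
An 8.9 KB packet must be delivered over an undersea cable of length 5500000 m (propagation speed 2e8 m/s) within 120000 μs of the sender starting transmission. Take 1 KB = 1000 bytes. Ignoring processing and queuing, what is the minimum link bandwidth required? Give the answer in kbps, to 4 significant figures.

L = 71200 bits.
Propagation delay = 5500000 / 200000000 = 27500 μs.
Transmission budget = 120000 − 27500 = 92500 μs.
R ≥ L / t_tx = 71200 bits / 0.0925 s = 769.7 kbps.

769.7 kbps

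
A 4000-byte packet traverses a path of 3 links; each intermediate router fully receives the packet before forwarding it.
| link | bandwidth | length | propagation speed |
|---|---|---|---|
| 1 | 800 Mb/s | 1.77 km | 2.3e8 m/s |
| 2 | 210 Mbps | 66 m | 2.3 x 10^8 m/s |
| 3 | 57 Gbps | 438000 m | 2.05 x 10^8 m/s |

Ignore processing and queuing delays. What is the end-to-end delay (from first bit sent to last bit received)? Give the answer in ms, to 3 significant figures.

2.34 ms

L = 4000 × 8 = 32000 bits.
Transmission delays (L/R per hop): 0.04, 0.152381, 0.000561404 ms; sum = 0.192942 ms.
Propagation delays (d/s per hop): 0.00769565, 0.000286957, 2.13659 ms; sum = 2.14457 ms.
End-to-end = 2.34 ms.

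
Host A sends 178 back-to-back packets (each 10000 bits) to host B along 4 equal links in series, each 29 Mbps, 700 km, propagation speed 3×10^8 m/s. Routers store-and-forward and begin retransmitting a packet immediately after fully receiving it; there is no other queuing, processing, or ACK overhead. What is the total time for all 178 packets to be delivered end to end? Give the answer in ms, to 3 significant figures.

Per-hop transmission t_tx = L/R = 10000/29000000 = 0.344828 ms.
Per-hop propagation t_prop = 700000/300000000 = 2.33333 ms.
Pipeline fill: first packet needs 4·t_tx to clear all hops; remaining 177 packets each add one t_tx.
Total = (4+178-1)·t_tx + 4·t_prop = 181·0.344828 + 4·2.33333 = 71.7 ms.

71.7 ms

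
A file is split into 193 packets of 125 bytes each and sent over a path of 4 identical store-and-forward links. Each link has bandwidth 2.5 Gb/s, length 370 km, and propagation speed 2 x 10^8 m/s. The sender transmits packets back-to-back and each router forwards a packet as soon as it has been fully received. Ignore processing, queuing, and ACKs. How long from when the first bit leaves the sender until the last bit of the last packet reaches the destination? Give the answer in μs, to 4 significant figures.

Per-hop transmission t_tx = L/R = 1000/2500000000 = 0.4 μs.
Per-hop propagation t_prop = 370000/200000000 = 1850 μs.
Pipeline fill: first packet needs 4·t_tx to clear all hops; remaining 192 packets each add one t_tx.
Total = (4+193-1)·t_tx + 4·t_prop = 196·0.4 + 4·1850 = 7478 μs.

7478 μs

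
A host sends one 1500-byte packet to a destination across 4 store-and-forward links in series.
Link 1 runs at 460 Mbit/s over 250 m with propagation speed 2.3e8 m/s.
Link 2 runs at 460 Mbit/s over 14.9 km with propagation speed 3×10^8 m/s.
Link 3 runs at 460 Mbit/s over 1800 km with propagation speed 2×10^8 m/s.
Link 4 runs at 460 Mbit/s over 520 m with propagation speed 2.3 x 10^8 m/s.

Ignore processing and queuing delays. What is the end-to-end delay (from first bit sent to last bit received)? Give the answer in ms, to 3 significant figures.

L = 1500 × 8 = 12000 bits.
Transmission delay per hop = L/R = 12000/460000000 = 0.026087 ms; 4 hops → 0.104348 ms.
Propagation delays (d/s per hop): 0.00108696, 0.0496667, 9, 0.00226087 ms; sum = 9.05301 ms.
End-to-end = 9.16 ms.

9.16 ms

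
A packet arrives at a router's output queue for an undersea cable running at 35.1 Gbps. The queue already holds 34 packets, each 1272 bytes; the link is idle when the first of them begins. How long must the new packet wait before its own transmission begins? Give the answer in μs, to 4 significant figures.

9.857 μs

Each queued packet: L/R = 10176/35100000000 = 0.289915 μs.
34 queued → 9.85709 μs.
Queuing delay = 9.857 μs.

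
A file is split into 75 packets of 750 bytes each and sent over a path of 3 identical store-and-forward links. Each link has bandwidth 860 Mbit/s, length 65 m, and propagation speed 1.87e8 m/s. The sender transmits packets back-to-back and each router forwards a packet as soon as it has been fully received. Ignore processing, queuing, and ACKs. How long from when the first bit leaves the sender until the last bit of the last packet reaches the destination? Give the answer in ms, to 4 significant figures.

0.5383 ms

Per-hop transmission t_tx = L/R = 6000/860000000 = 0.00697674 ms.
Per-hop propagation t_prop = 65/187000000 = 0.000347594 ms.
Pipeline fill: first packet needs 3·t_tx to clear all hops; remaining 74 packets each add one t_tx.
Total = (3+75-1)·t_tx + 3·t_prop = 77·0.00697674 + 3·0.000347594 = 0.5383 ms.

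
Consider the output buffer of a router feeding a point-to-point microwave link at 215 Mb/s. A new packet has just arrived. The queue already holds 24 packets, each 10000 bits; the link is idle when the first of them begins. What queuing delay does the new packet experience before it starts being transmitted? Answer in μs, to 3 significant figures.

1120 μs

Each queued packet: L/R = 10000/215000000 = 46.5116 μs.
24 queued → 1116.28 μs.
Queuing delay = 1120 μs.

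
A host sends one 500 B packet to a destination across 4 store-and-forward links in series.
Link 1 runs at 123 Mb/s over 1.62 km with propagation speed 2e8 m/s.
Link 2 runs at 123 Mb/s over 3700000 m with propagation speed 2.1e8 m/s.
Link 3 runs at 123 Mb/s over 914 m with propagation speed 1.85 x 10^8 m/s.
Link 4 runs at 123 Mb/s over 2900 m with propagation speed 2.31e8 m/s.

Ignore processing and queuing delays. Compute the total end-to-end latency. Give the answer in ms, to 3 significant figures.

17.8 ms

L = 500 × 8 = 4000 bits.
Transmission delay per hop = L/R = 4000/123000000 = 0.0325203 ms; 4 hops → 0.130081 ms.
Propagation delays (d/s per hop): 0.0081, 17.619, 0.00494054, 0.0125541 ms; sum = 17.6446 ms.
End-to-end = 17.8 ms.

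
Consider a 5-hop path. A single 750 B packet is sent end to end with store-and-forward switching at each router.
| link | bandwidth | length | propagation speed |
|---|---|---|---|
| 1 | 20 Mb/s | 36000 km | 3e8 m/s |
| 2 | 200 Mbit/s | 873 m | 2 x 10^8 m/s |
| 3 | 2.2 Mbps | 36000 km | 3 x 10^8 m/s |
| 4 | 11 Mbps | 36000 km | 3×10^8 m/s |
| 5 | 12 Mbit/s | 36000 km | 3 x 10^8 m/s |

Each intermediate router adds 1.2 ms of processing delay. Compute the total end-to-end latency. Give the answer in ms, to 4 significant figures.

L = 750 × 8 = 6000 bits.
Transmission delays (L/R per hop): 0.3, 0.03, 2.72727, 0.545455, 0.5 ms; sum = 4.10273 ms.
Propagation delays (d/s per hop): 120, 0.004365, 120, 120, 120 ms; sum = 480.004 ms.
Processing at 4 router(s): 4 × 1.2 ms = 4.8 ms.
End-to-end = 488.9 ms.

488.9 ms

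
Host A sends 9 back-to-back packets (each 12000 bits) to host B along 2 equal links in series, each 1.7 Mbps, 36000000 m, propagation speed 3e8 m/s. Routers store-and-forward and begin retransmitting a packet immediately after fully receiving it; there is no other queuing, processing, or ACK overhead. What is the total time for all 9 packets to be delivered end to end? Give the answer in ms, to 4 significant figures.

310.6 ms

Per-hop transmission t_tx = L/R = 12000/1700000 = 7.05882 ms.
Per-hop propagation t_prop = 36000000/300000000 = 120 ms.
Pipeline fill: first packet needs 2·t_tx to clear all hops; remaining 8 packets each add one t_tx.
Total = (2+9-1)·t_tx + 2·t_prop = 10·7.05882 + 2·120 = 310.6 ms.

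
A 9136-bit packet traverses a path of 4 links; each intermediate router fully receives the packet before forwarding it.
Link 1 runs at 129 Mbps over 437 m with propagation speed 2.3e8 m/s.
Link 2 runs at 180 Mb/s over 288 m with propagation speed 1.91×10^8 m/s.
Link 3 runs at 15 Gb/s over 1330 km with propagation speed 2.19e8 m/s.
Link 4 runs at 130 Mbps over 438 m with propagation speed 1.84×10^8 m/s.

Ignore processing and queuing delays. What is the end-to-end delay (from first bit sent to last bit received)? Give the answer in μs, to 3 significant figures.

6270 μs

Transmission delays (L/R per hop): 70.8217, 50.7556, 0.609067, 70.2769 μs; sum = 192.463 μs.
Propagation delays (d/s per hop): 1.9, 1.50785, 6073.06, 2.38043 μs; sum = 6078.85 μs.
End-to-end = 6270 μs.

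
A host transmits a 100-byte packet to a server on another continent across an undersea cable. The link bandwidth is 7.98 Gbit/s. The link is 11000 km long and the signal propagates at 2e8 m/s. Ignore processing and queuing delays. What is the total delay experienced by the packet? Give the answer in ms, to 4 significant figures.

L = 100 × 8 = 800 bits.
Transmission delay = L/R = 800 / 7980000000 = 0.000100251 ms.
Propagation delay = d/s = 11000000 m / 200000000 m/s = 55 ms.
Total = 55.00 ms.

55.00 ms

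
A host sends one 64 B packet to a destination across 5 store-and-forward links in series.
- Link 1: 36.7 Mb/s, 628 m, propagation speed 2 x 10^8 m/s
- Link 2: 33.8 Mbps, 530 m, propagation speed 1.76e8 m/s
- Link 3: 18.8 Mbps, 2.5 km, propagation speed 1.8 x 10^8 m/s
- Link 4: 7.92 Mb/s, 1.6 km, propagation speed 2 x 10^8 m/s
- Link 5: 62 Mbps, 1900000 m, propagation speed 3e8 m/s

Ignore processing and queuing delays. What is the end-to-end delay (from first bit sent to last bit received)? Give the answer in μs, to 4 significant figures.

L = 64 × 8 = 512 bits.
Transmission delays (L/R per hop): 13.951, 15.1479, 27.234, 64.6465, 8.25806 μs; sum = 129.237 μs.
Propagation delays (d/s per hop): 3.14, 3.01136, 13.8889, 8, 6333.33 μs; sum = 6361.37 μs.
End-to-end = 6491 μs.

6491 μs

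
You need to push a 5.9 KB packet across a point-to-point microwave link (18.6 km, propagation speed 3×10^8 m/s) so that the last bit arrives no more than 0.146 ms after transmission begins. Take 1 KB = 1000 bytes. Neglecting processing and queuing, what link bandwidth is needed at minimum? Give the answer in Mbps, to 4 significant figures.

561.9 Mbps

L = 47200 bits.
Propagation delay = 18600 / 300000000 = 0.062 ms.
Transmission budget = 0.146 − 0.062 = 0.084 ms.
R ≥ L / t_tx = 47200 bits / 8.4e-05 s = 561.9 Mbps.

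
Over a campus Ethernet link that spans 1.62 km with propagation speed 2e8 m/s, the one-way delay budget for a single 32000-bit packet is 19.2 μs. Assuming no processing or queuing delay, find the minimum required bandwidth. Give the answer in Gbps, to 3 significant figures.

Propagation delay = 1620 / 200000000 = 8.1 μs.
Transmission budget = 19.2 − 8.1 = 11.1 μs.
R ≥ L / t_tx = 32000 bits / 1.11e-05 s = 2.88 Gbps.

2.88 Gbps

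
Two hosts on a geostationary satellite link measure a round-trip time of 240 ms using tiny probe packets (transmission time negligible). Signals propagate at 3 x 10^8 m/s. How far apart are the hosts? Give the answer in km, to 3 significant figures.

One-way propagation = RTT/2 = 120 ms.
d = s × t = 300000000 × 0.12 = 36000 km.

36000 km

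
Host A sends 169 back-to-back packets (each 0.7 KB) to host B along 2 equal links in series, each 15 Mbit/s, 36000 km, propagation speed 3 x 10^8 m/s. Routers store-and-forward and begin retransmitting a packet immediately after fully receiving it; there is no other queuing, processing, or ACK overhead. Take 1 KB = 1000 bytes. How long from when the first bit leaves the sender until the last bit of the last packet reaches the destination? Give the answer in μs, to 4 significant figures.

Per-hop transmission t_tx = L/R = 5600/15000000 = 373.333 μs.
Per-hop propagation t_prop = 36000000/300000000 = 120000 μs.
Pipeline fill: first packet needs 2·t_tx to clear all hops; remaining 168 packets each add one t_tx.
Total = (2+169-1)·t_tx + 2·t_prop = 170·373.333 + 2·120000 = 303500 μs.

303500 μs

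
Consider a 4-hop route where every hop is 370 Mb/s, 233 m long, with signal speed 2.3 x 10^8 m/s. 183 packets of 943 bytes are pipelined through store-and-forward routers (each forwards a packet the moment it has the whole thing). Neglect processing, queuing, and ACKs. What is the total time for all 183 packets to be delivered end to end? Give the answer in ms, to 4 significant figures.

Per-hop transmission t_tx = L/R = 7544/370000000 = 0.0203892 ms.
Per-hop propagation t_prop = 233/2.3e+08 = 0.00101304 ms.
Pipeline fill: first packet needs 4·t_tx to clear all hops; remaining 182 packets each add one t_tx.
Total = (4+183-1)·t_tx + 4·t_prop = 186·0.0203892 + 4·0.00101304 = 3.796 ms.

3.796 ms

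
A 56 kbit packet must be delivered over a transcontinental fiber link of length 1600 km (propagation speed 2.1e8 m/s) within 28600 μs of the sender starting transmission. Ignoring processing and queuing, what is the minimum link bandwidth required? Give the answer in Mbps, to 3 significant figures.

Propagation delay = 1600000 / 210000000 = 7619.05 μs.
Transmission budget = 28600 − 7619.05 = 20981 μs.
R ≥ L / t_tx = 56000 bits / 0.020981 s = 2.67 Mbps.

2.67 Mbps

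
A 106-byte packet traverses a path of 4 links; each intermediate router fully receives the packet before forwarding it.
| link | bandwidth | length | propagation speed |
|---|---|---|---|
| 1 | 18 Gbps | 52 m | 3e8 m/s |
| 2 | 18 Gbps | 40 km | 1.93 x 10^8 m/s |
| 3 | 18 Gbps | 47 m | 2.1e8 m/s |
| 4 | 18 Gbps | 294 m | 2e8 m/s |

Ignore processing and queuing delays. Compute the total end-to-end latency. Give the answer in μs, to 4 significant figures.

L = 106 × 8 = 848 bits.
Transmission delay per hop = L/R = 848/18000000000 = 0.0471111 μs; 4 hops → 0.188444 μs.
Propagation delays (d/s per hop): 0.173333, 207.254, 0.22381, 1.47 μs; sum = 209.121 μs.
End-to-end = 209.3 μs.

209.3 μs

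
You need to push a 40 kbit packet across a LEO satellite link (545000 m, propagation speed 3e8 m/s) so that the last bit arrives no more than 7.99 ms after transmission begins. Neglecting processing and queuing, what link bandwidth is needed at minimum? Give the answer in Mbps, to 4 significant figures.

6.479 Mbps

Propagation delay = 545000 / 300000000 = 1.81667 ms.
Transmission budget = 7.99 − 1.81667 = 6.17333 ms.
R ≥ L / t_tx = 40000 bits / 0.00617333 s = 6.479 Mbps.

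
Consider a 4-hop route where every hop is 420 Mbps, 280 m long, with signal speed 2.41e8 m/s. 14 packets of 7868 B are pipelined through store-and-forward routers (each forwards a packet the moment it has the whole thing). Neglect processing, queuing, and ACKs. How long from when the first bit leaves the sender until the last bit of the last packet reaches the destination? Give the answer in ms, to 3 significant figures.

Per-hop transmission t_tx = L/R = 62944/420000000 = 0.149867 ms.
Per-hop propagation t_prop = 280/241000000 = 0.00116183 ms.
Pipeline fill: first packet needs 4·t_tx to clear all hops; remaining 13 packets each add one t_tx.
Total = (4+14-1)·t_tx + 4·t_prop = 17·0.149867 + 4·0.00116183 = 2.55 ms.

2.55 ms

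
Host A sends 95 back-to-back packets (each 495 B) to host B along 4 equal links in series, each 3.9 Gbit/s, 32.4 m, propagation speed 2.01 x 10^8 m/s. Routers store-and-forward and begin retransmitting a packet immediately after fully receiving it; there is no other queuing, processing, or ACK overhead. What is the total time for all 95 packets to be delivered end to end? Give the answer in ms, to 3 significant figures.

0.100 ms

Per-hop transmission t_tx = L/R = 3960/3900000000 = 0.00101538 ms.
Per-hop propagation t_prop = 32.4/2.01e+08 = 0.000161194 ms.
Pipeline fill: first packet needs 4·t_tx to clear all hops; remaining 94 packets each add one t_tx.
Total = (4+95-1)·t_tx + 4·t_prop = 98·0.00101538 + 4·0.000161194 = 0.100 ms.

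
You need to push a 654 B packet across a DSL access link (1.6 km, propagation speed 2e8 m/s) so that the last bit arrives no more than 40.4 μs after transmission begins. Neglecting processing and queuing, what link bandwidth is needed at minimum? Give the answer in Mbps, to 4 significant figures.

L = 5232 bits.
Propagation delay = 1600 / 200000000 = 8 μs.
Transmission budget = 40.4 − 8 = 32.4 μs.
R ≥ L / t_tx = 5232 bits / 3.24e-05 s = 161.5 Mbps.

161.5 Mbps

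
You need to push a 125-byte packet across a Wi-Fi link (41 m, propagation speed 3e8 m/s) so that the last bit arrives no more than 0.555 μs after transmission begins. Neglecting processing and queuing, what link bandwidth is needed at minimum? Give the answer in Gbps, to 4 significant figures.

L = 1000 bits.
Propagation delay = 41 / 300000000 = 0.136667 μs.
Transmission budget = 0.555 − 0.136667 = 0.418333 μs.
R ≥ L / t_tx = 1000 bits / 4.18333e-07 s = 2.390 Gbps.

2.390 Gbps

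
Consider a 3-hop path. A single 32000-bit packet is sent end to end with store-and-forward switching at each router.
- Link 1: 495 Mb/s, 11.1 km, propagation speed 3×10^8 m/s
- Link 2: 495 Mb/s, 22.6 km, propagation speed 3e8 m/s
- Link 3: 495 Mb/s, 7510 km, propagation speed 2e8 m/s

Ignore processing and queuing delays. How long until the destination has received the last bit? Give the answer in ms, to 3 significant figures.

Transmission delay per hop = L/R = 32000/495000000 = 0.0646465 ms; 3 hops → 0.193939 ms.
Propagation delays (d/s per hop): 0.037, 0.0753333, 37.55 ms; sum = 37.6623 ms.
End-to-end = 37.9 ms.

37.9 ms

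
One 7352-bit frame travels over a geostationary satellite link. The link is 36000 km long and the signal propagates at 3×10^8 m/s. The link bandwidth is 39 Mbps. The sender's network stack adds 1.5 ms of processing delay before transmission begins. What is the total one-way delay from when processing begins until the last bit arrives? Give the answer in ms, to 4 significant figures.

Transmission delay = L/R = 7352 / 39000000 = 0.188513 ms.
Propagation delay = d/s = 36000000 m / 300000000 m/s = 120 ms.
Plus processing delay 1.5 ms = 1.5 ms.
Total = 121.7 ms.

121.7 ms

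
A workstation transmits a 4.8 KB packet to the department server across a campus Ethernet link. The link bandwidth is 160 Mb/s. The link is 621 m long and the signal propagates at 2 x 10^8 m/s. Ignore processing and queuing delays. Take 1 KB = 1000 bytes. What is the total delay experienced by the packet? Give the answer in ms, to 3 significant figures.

0.243 ms

L = 38400 bits.
Transmission delay = L/R = 38400 / 160000000 = 0.24 ms.
Propagation delay = d/s = 621 m / 200000000 m/s = 0.003105 ms.
Total = 0.243 ms.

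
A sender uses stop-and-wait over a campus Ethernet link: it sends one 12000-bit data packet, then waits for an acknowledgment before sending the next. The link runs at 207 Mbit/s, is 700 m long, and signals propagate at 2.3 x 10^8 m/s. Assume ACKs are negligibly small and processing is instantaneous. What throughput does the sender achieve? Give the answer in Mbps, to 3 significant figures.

187 Mbps

t_tx = L/R = 12000/207000000 = 5.7971e-05 s.
t_prop = 700/2.3e+08 = 3.04348e-06 s; RTT = 6.08696e-06 s.
Cycle = t_tx + RTT = 6.4058e-05 s.
Throughput = L / cycle = 12000 / 6.4058e-05 = 187 Mbps.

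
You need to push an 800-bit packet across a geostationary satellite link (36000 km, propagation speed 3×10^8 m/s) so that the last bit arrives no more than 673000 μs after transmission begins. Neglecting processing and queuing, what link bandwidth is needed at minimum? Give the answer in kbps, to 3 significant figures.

Propagation delay = 36000000 / 300000000 = 120000 μs.
Transmission budget = 673000 − 120000 = 553000 μs.
R ≥ L / t_tx = 800 bits / 0.553 s = 1.45 kbps.

1.45 kbps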